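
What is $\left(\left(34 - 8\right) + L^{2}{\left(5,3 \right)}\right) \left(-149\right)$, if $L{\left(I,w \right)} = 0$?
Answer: $-3874$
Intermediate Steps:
$\left(\left(34 - 8\right) + L^{2}{\left(5,3 \right)}\right) \left(-149\right) = \left(\left(34 - 8\right) + 0^{2}\right) \left(-149\right) = \left(\left(34 - 8\right) + 0\right) \left(-149\right) = \left(26 + 0\right) \left(-149\right) = 26 \left(-149\right) = -3874$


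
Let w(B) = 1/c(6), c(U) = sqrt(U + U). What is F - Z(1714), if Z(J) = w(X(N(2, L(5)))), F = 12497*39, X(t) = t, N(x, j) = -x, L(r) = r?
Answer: 487383 - sqrt(3)/6 ≈ 4.8738e+5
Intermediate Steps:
c(U) = sqrt(2)*sqrt(U) (c(U) = sqrt(2*U) = sqrt(2)*sqrt(U))
w(B) = sqrt(3)/6 (w(B) = 1/(sqrt(2)*sqrt(6)) = 1/(2*sqrt(3)) = sqrt(3)/6)
F = 487383
Z(J) = sqrt(3)/6
F - Z(1714) = 487383 - sqrt(3)/6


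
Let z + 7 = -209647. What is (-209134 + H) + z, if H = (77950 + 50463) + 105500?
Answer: -184875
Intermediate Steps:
z = -209654 (z = -7 - 209647 = -209654)
H = 233913 (H = 128413 + 105500 = 233913)
(-209134 + H) + z = (-209134 + 233913) - 209654 = 24779 - 209654 = -184875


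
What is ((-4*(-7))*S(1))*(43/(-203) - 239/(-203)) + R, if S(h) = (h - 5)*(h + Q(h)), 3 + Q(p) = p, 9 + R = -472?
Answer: -10813/29 ≈ -372.86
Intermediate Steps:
R = -481 (R = -9 - 472 = -481)
Q(p) = -3 + p
S(h) = (-5 + h)*(-3 + 2*h) (S(h) = (h - 5)*(h + (-3 + h)) = (-5 + h)*(-3 + 2*h))
((-4*(-7))*S(1))*(43/(-203) - 239/(-203)) + R = ((-4*(-7))*(15 - 13*1 + 2*1²))*(43/(-203) - 239/(-203)) - 481 = (28*(15 - 13 + 2*1))*(43*(-1/203) - 239*(-1/203)) - 481 = (28*(15 - 13 + 2))*(-43/203 + 239/203) - 481 = (28*4)*(28/29) - 481 = 112*(28/29) - 481 = 3136/29 - 481 = -10813/29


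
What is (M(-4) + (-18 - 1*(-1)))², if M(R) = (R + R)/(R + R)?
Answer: 256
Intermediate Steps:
M(R) = 1 (M(R) = (2*R)/((2*R)) = (2*R)*(1/(2*R)) = 1)
(M(-4) + (-18 - 1*(-1)))² = (1 + (-18 - 1*(-1)))² = (1 + (-18 + 1))² = (1 - 17)² = (-16)² = 256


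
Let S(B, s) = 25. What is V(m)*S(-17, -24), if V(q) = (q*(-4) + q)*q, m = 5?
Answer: -1875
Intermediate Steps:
V(q) = -3*q² (V(q) = (-4*q + q)*q = (-3*q)*q = -3*q²)
V(m)*S(-17, -24) = -3*5²*25 = -3*25*25 = -75*25 = -1875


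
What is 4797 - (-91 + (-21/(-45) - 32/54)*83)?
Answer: 661291/135 ≈ 4898.5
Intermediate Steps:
4797 - (-91 + (-21/(-45) - 32/54)*83) = 4797 - (-91 + (-21*(-1/45) - 32*1/54)*83) = 4797 - (-91 + (7/15 - 16/27)*83) = 4797 - (-91 - 17/135*83) = 4797 - (-91 - 1411/135) = 4797 - 1*(-13696/135) = 4797 + 13696/135 = 661291/135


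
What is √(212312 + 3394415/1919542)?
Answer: √782300119696932298/1919542 ≈ 460.78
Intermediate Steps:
√(212312 + 3394415/1919542) = √(407545195519/1919542) = √782300119696932298/1919542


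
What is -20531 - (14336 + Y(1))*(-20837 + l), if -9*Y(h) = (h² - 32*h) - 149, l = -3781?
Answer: 353395477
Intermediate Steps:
Y(h) = 149/9 - h²/9 + 32*h/9 (Y(h) = -((h² - 32*h) - 149)/9 = -(-149 + h² - 32*h)/9 = 149/9 - h²/9 + 32*h/9)
-20531 - (14336 + Y(1))*(-20837 + l) = -20531 - (14336 + (149/9 - ⅑*1² + (32/9)*1))*(-20837 - 3781) = -20531 - (14336 + (149/9 - ⅑*1 + 32/9))*(-24618) = -20531 - (14336 + (149/9 - ⅑ + 32/9))*(-24618) = -20531 - (14336 + 20)*(-24618) = -20531 - 14356*(-24618) = -20531 - 1*(-353416008) = -20531 + 353416008 = 353395477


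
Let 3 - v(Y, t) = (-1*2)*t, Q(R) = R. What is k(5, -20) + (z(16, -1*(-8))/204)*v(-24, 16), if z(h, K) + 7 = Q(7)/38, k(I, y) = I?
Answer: 29695/7752 ≈ 3.8306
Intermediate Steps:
z(h, K) = -259/38 (z(h, K) = -7 + 7/38 = -259/38)
v(Y, t) = 3 + 2*t (v(Y, t) = 3 - (-1*2)*t = 3 - (-2)*t = 3 + 2*t)
k(5, -20) + (z(16, -1*(-8))/204)*v(-24, 16) = 5 + (-259/38/204)*(3 + 2*16) = 5 + (-259/38*1/204)*(3 + 32) = 5 - 259/7752*35 = 5 - 9065/7752 = 29695/7752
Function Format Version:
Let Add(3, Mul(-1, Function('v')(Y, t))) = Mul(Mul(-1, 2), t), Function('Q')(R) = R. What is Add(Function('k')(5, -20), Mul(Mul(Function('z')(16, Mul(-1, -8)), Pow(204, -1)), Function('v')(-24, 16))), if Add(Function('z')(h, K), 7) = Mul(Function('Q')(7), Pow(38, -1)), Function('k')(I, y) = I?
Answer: Rational(29695, 7752) ≈ 3.8306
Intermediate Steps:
Function('z')(h, K) = Rational(-259, 38) (Function('z')(h, K) = Add(-7, Mul(7, Pow(38, -1))) = Add(-7, Mul(7, Rational(1, 38))) = Add(-7, Rational(7, 38)) = Rational(-259, 38))
Function('v')(Y, t) = Add(3, Mul(2, t)) (Function('v')(Y, t) = Add(3, Mul(-1, Mul(Mul(-1, 2), t))) = Add(3, Mul(-1, Mul(-2, t))) = Add(3, Mul(2, t)))
Add(Function('k')(5, -20), Mul(Mul(Function('z')(16, Mul(-1, -8)), Pow(204, -1)), Function('v')(-24, 16))) = Add(5, Mul(Mul(Rational(-259, 38), Pow(204, -1)), Add(3, Mul(2, 16)))) = Add(5, Mul(Mul(Rational(-259, 38), Rational(1, 204)), Add(3, 32))) = Add(5, Mul(Rational(-259, 7752), 35)) = Add(5, Rational(-9065, 7752)) = Rational(29695, 7752)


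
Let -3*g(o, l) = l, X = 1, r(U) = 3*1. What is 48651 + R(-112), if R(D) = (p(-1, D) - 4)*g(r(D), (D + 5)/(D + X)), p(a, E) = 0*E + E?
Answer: 16213195/333 ≈ 48688.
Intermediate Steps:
r(U) = 3
p(a, E) = E (p(a, E) = 0 + E = E)
g(o, l) = -l/3
R(D) = -(-4 + D)*(5 + D)/(3*(1 + D)) (R(D) = (D - 4)*(-(D + 5)/(3*(D + 1))) = (-4 + D)*(-(5 + D)/(3*(1 + D))) = -(-4 + D)*(5 + D)/(3*(1 + D)))
48651 + R(-112) = 48651 + (20 - 1*(-112) - 1*(-112)²)/(3*(1 - 112)) = 48651 + (⅓)*(20 + 112 - 1*12544)/(-111) = 48651 + (⅓)*(-1/111)*(20 + 112 - 12544) = 48651 + (⅓)*(-1/111)*(-12412) = 48651 + 12412/333 = 16213195/333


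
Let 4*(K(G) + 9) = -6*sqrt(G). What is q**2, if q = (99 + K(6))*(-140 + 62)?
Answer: 49362534 - 1642680*sqrt(6) ≈ 4.5339e+7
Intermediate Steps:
K(G) = -9 - 3*sqrt(G)/2 (K(G) = -9 + (-6*sqrt(G))/4 = -9 - 3*sqrt(G)/2)
q = -7020 + 117*sqrt(6) (q = (99 + (-9 - 3*sqrt(6)/2))*(-140 + 62) = (90 - 3*sqrt(6)/2)*(-78) = -7020 + 117*sqrt(6) ≈ -6733.4)
q**2 = (-7020 + 117*sqrt(6))**2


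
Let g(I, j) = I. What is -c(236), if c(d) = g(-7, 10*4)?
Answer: 7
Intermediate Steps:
c(d) = -7
-c(236) = -1*(-7) = 7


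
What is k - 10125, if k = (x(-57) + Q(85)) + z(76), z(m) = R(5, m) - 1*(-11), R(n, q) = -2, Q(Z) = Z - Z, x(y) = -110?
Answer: -10226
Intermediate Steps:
Q(Z) = 0
z(m) = 9 (z(m) = -2 - 1*(-11) = -2 + 11 = 9)
k = -101 (k = (-110 + 0) + 9 = -110 + 9 = -101)
k - 10125 = -101 - 10125 = -10226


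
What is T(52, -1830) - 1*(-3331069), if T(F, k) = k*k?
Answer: 6679969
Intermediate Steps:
T(F, k) = k**2
T(52, -1830) - 1*(-3331069) = (-1830)**2 - 1*(-3331069) = 3348900 + 3331069 = 6679969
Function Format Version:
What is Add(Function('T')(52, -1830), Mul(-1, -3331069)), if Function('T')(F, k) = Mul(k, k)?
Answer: 6679969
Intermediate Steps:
Function('T')(F, k) = Pow(k, 2)
Add(Function('T')(52, -1830), Mul(-1, -3331069)) = Add(Pow(-1830, 2), Mul(-1, -3331069)) = Add(3348900, 3331069) = 6679969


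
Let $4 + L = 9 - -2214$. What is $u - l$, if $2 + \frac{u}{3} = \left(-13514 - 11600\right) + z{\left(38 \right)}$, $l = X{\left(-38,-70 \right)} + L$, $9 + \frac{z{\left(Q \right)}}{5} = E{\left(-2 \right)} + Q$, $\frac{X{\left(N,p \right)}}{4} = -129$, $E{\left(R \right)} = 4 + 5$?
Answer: $-76481$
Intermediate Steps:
$E{\left(R \right)} = 9$
$X{\left(N,p \right)} = -516$ ($X{\left(N,p \right)} = 4 \left(-129\right) = -516$)
$z{\left(Q \right)} = 5 Q$ ($z{\left(Q \right)} = -45 + 5 \left(9 + Q\right) = -45 + \left(45 + 5 Q\right) = 5 Q$)
$L = 2219$ ($L = -4 + \left(9 - -2214\right) = -4 + \left(9 + 2214\right) = -4 + 2223 = 2219$)
$l = 1703$ ($l = -516 + 2219 = 1703$)
$u = -74778$ ($u = -6 + 3 \left(\left(-13514 - 11600\right) + 5 \cdot 38\right) = -6 + 3 \left(-25114 + 190\right) = -6 + 3 \left(-24924\right) = -6 - 74772 = -74778$)
$u - l = -74778 - 1703 = -76481$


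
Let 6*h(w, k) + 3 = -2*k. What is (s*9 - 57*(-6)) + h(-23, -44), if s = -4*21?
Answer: -2399/6 ≈ -399.83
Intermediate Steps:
s = -84
h(w, k) = -½ - k/3 (h(w, k) = -½ + (-2*k)/6 = -½ - k/3)
(s*9 - 57*(-6)) + h(-23, -44) = (-84*9 - 57*(-6)) + (-½ - ⅓*(-44)) = (-756 + 342) + (-½ + 44/3) = -414 + 85/6 = -2399/6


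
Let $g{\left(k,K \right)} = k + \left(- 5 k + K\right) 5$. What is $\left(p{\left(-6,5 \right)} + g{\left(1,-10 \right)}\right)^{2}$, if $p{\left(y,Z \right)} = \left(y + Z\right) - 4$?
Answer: $6241$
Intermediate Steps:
$p{\left(y,Z \right)} = -4 + Z + y$ ($p{\left(y,Z \right)} = \left(Z + y\right) - 4 = -4 + Z + y$)
$g{\left(k,K \right)} = - 24 k + 5 K$ ($g{\left(k,K \right)} = k + \left(K - 5 k\right) 5 = k + \left(- 25 k + 5 K\right) = - 24 k + 5 K$)
$\left(p{\left(-6,5 \right)} + g{\left(1,-10 \right)}\right)^{2} = \left(\left(-4 + 5 - 6\right) + \left(\left(-24\right) 1 + 5 \left(-10\right)\right)\right)^{2} = \left(-5 - 74\right)^{2} = \left(-79\right)^{2} = 6241$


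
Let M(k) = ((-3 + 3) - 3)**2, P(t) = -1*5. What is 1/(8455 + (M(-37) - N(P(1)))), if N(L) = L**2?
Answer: 1/8439 ≈ 0.00011850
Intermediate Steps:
P(t) = -5
M(k) = 9 (M(k) = (0 - 3)**2 = (-3)**2 = 9)
1/(8455 + (M(-37) - N(P(1)))) = 1/(8455 + (9 - 1*(-5)**2)) = 1/(8455 + (9 - 1*25)) = 1/(8455 + (9 - 25)) = 1/(8455 - 16) = 1/8439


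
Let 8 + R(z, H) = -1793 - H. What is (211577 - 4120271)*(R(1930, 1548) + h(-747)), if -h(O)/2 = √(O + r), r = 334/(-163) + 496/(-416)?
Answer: 13090216206 + 3908694*I*√13474818474/2119 ≈ 1.309e+10 + 2.1412e+8*I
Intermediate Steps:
r = -13737/4238 (r = 334*(-1/163) + 496*(-1/416) = -334/163 - 31/26 = -13737/4238 ≈ -3.2414)
h(O) = -2*√(-13737/4238 + O) (h(O) = -2*√(O - 13737/4238) = -2*√(-13737/4238 + O))
R(z, H) = -1801 - H (R(z, H) = -8 + (-1793 - H) = -1801 - H)
(211577 - 4120271)*(R(1930, 1548) + h(-747)) = (211577 - 4120271)*((-1801 - 1*1548) - √(-58217406 + 17960644*(-747))/2119) = -3908694*((-1801 - 1548) - √(-58217406 - 13416601068)/2119) = -3908694*(-3349 - I*√13474818474/2119) = 13090216206 + 3908694*I*√13474818474/2119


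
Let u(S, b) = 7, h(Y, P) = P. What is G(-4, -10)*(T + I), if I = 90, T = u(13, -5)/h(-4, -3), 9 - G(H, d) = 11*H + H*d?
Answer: 3419/3 ≈ 1139.7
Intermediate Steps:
G(H, d) = 9 - 11*H - H*d (G(H, d) = 9 - (11*H + H*d) = 9 + (-11*H - H*d) = 9 - 11*H - H*d)
T = -7/3 (T = 7/(-3) = 7*(-1/3) = -7/3 ≈ -2.3333)
G(-4, -10)*(T + I) = (9 - 11*(-4) - 1*(-4)*(-10))*(-7/3 + 90) = (9 + 44 - 40)*(263/3) = 13*(263/3) = 3419/3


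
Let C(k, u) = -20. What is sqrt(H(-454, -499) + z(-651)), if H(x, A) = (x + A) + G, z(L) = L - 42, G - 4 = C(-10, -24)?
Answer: I*sqrt(1662) ≈ 40.768*I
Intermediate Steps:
G = -16 (G = 4 - 20 = -16)
z(L) = -42 + L
H(x, A) = -16 + A + x (H(x, A) = (x + A) - 16 = (A + x) - 16 = -16 + A + x)
sqrt(H(-454, -499) + z(-651)) = sqrt((-16 - 499 - 454) + (-42 - 651)) = sqrt(-969 - 693) = sqrt(-1662) = I*sqrt(1662)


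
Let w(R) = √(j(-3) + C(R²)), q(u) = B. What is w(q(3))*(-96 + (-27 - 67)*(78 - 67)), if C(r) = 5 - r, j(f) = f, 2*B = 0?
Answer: -1130*√2 ≈ -1598.1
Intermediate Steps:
B = 0 (B = (½)*0 = 0)
q(u) = 0
w(R) = √(2 - R²) (w(R) = √(-3 + (5 - R²)) = √(2 - R²))
w(q(3))*(-96 + (-27 - 67)*(78 - 67)) = √(2 - 1*0²)*(-96 + (-27 - 67)*(78 - 67)) = √(2 - 1*0)*(-96 - 94*11) = √(2 + 0)*(-96 - 1034) = √2*(-1130) = -1130*√2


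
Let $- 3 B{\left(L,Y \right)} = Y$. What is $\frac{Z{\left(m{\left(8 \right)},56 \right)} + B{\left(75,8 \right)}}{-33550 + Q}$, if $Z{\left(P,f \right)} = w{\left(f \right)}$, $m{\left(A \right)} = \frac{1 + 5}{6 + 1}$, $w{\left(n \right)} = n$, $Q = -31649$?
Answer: $- \frac{160}{195597} \approx -0.00081801$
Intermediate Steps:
$m{\left(A \right)} = \frac{6}{7}$
$B{\left(L,Y \right)} = - \frac{Y}{3}$
$Z{\left(P,f \right)} = f$
$\frac{Z{\left(m{\left(8 \right)},56 \right)} + B{\left(75,8 \right)}}{-33550 + Q} = \frac{56 - \frac{8}{3}}{-33550 - 31649} = \frac{56 - \frac{8}{3}}{-65199} = \frac{160}{3} \left(- \frac{1}{65199}\right) = - \frac{160}{195597}$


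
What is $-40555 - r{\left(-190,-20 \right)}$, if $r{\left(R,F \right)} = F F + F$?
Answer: $-40935$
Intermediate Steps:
$r{\left(R,F \right)} = F + F^{2}$ ($r{\left(R,F \right)} = F^{2} + F = F + F^{2}$)
$-40555 - r{\left(-190,-20 \right)} = -40555 - - 20 \left(1 - 20\right) = -40555 - \left(-20\right) \left(-19\right) = -40555 - 380 = -40935$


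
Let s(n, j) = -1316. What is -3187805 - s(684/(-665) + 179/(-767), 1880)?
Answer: -3186489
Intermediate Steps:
-3187805 - s(684/(-665) + 179/(-767), 1880) = -3187805 - 1*(-1316) = -3187805 + 1316 = -3186489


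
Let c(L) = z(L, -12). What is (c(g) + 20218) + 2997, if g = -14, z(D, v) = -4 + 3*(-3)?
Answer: 23202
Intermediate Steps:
z(D, v) = -13 (z(D, v) = -4 - 9 = -13)
c(L) = -13
(c(g) + 20218) + 2997 = (-13 + 20218) + 2997 = 20205 + 2997 = 23202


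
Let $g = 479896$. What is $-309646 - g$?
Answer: $-789542$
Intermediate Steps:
$-309646 - g = -309646 - 479896 = -789542$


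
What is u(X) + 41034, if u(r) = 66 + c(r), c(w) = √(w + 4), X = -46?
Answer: 41100 + I*√42 ≈ 41100.0 + 6.4807*I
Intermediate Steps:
c(w) = √(4 + w)
u(r) = 66 + √(4 + r)
u(X) + 41034 = (66 + √(4 - 46)) + 41034 = (66 + √(-42)) + 41034 = (66 + I*√42) + 41034 = 41100 + I*√42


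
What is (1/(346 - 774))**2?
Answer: 1/183184 ≈ 5.4590e-6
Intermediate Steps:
(1/(346 - 774))**2 = (1/(-428))**2 = (-1/428)**2 = 1/183184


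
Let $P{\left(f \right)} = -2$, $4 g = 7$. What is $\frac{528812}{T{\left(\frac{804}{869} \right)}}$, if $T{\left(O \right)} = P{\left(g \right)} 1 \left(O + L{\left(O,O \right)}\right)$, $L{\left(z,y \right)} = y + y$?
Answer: $- \frac{114884407}{1206} \approx -95261.0$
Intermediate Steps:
$g = \frac{7}{4}$ ($g = \frac{1}{4} \cdot 7 = \frac{7}{4} \approx 1.75$)
$L{\left(z,y \right)} = 2 y$
$T{\left(O \right)} = - 6 O$ ($T{\left(O \right)} = \left(-2\right) 1 \left(O + 2 O\right) = - 2 \cdot 3 O = - 6 O$)
$\frac{528812}{T{\left(\frac{804}{869} \right)}} = \frac{528812}{\left(-6\right) \frac{804}{869}} = \frac{528812}{- \frac{4824}{869}} = 528812 \left(- \frac{869}{4824}\right) = - \frac{114884407}{1206}$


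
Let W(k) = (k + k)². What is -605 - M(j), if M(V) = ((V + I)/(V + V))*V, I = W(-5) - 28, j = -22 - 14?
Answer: -623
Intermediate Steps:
W(k) = 4*k² (W(k) = (2*k)² = 4*k²)
j = -36
I = 72 (I = 4*(-5)² - 28 = 4*25 - 28 = 100 - 28 = 72)
M(V) = 36 + V/2 (M(V) = ((V + 72)/(V + V))*V = ((72 + V)/((2*V)))*V = ((72 + V)*(1/(2*V)))*V = ((72 + V)/(2*V))*V = 36 + V/2)
-605 - M(j) = -605 - (36 + (½)*(-36)) = -605 - (36 - 18) = -605 - 1*18 = -605 - 18 = -623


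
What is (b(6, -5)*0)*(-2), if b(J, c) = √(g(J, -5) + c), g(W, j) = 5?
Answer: 0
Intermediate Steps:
b(J, c) = √(5 + c)
(b(6, -5)*0)*(-2) = (√(5 - 5)*0)*(-2) = (√0*0)*(-2) = (0*0)*(-2) = 0*(-2) = 0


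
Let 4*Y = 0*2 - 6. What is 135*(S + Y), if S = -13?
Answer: -3915/2 ≈ -1957.5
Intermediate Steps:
Y = -3/2 (Y = (0*2 - 6)/4 = (0 - 6)/4 = (¼)*(-6) = -3/2 ≈ -1.5000)
135*(S + Y) = 135*(-13 - 3/2) = 135*(-29/2) = -3915/2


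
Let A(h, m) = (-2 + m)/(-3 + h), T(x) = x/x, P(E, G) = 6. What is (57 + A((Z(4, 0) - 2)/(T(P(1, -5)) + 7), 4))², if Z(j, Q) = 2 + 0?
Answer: 28561/9 ≈ 3173.4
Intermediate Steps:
Z(j, Q) = 2
T(x) = 1
A(h, m) = (-2 + m)/(-3 + h)
(57 + A((Z(4, 0) - 2)/(T(P(1, -5)) + 7), 4))² = (57 + (-2 + 4)/(-3 + (2 - 2)/(1 + 7)))² = (57 + 2/(-3 + 0/8))² = (57 + 2/(-3 + 0*(⅛)))² = (57 + 2/(-3 + 0))² = (57 + 2/(-3))² = (57 - ⅓*2)² = (57 - ⅔)² = (169/3)² = 28561/9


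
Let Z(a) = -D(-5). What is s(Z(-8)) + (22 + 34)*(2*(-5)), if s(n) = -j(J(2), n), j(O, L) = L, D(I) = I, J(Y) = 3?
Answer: -565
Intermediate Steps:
Z(a) = 5 (Z(a) = -1*(-5) = 5)
s(n) = -n
s(Z(-8)) + (22 + 34)*(2*(-5)) = -1*5 + (22 + 34)*(2*(-5)) = -5 + 56*(-10) = -5 - 560 = -565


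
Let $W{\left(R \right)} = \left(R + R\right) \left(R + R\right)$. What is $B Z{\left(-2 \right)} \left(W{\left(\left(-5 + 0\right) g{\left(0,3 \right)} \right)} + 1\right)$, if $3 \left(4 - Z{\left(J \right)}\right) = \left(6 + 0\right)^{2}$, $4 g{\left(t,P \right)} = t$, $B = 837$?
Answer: $-6696$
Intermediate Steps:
$g{\left(t,P \right)} = \frac{t}{4}$
$W{\left(R \right)} = 4 R^{2}$ ($W{\left(R \right)} = 2 R 2 R = 4 R^{2}$)
$Z{\left(J \right)} = -8$ ($Z{\left(J \right)} = 4 - \frac{\left(6 + 0\right)^{2}}{3} = 4 - \frac{6^{2}}{3} = 4 - 12 = -8$)
$B Z{\left(-2 \right)} \left(W{\left(\left(-5 + 0\right) g{\left(0,3 \right)} \right)} + 1\right) = 837 \left(- 8 \left(4 \left(\left(-5 + 0\right) \frac{1}{4} \cdot 0\right)^{2} + 1\right)\right) = 837 \left(- 8 \left(4 \left(\left(-5\right) 0\right)^{2} + 1\right)\right) = 837 \left(- 8 \left(4 \cdot 0^{2} + 1\right)\right) = 837 \left(- 8 \left(4 \cdot 0 + 1\right)\right) = 837 \left(- 8 \left(0 + 1\right)\right) = 837 \left(\left(-8\right) 1\right) = 837 \left(-8\right) = -6696$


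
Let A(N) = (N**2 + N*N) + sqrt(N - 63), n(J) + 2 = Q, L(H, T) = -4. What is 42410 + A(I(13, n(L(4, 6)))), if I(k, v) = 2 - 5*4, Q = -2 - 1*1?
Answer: 43058 + 9*I ≈ 43058.0 + 9.0*I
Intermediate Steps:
Q = -3 (Q = -2 - 1 = -3)
n(J) = -5 (n(J) = -2 - 3 = -5)
I(k, v) = -18 (I(k, v) = 2 - 20 = -18)
A(N) = sqrt(-63 + N) + 2*N**2 (A(N) = (N**2 + N**2) + sqrt(-63 + N) = 2*N**2 + sqrt(-63 + N) = sqrt(-63 + N) + 2*N**2)
42410 + A(I(13, n(L(4, 6)))) = 42410 + (sqrt(-63 - 18) + 2*(-18)**2) = 42410 + (sqrt(-81) + 2*324) = 42410 + (9*I + 648) = 42410 + (648 + 9*I) = 43058 + 9*I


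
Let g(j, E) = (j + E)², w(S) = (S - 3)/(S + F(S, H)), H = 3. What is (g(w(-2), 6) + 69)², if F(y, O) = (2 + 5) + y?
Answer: 624100/81 ≈ 7704.9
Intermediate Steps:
F(y, O) = 7 + y
w(S) = (-3 + S)/(7 + 2*S) (w(S) = (S - 3)/(S + (7 + S)) = (-3 + S)/(7 + 2*S))
g(j, E) = (E + j)²
(g(w(-2), 6) + 69)² = ((6 + (-3 - 2)/(7 + 2*(-2)))² + 69)² = ((6 - 5/(7 - 4))² + 69)² = ((6 - 5/3)² + 69)² = ((13/3)² + 69)² = (169/9 + 69)² = (790/9)² = 624100/81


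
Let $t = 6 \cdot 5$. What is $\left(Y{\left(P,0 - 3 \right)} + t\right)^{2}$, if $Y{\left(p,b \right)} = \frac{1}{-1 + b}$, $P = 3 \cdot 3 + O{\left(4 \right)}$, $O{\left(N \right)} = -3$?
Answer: $\frac{14161}{16} \approx 885.06$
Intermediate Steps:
$P = 6$ ($P = 3 \cdot 3 - 3 = 9 - 3 = 6$)
$t = 30$
$\left(Y{\left(P,0 - 3 \right)} + t\right)^{2} = \left(\frac{1}{-1 + \left(0 - 3\right)} + 30\right)^{2} = \left(\frac{1}{-1 - 3} + 30\right)^{2} = \left(\frac{1}{-4} + 30\right)^{2} = \left(- \frac{1}{4} + 30\right)^{2} = \left(\frac{119}{4}\right)^{2} = \frac{14161}{16}$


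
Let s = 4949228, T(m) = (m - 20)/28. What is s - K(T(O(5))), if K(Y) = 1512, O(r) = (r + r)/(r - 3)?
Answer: 4947716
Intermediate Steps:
O(r) = 2*r/(-3 + r) (O(r) = (2*r)/(-3 + r) = 2*r/(-3 + r))
T(m) = -5/7 + m/28 (T(m) = (-20 + m)*(1/28) = -5/7 + m/28)
s - K(T(O(5))) = 4949228 - 1*1512 = 4949228 - 1512 = 4947716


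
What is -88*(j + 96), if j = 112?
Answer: -18304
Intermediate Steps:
-88*(j + 96) = -88*(112 + 96) = -88*208 = -18304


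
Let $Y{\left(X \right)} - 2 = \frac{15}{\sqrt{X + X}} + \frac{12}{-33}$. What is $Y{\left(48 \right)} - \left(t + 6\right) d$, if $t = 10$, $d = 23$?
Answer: $- \frac{4030}{11} + \frac{5 \sqrt{6}}{8} \approx -364.83$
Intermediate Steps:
$Y{\left(X \right)} = \frac{18}{11} + \frac{15 \sqrt{2}}{2 \sqrt{X}}$ ($Y{\left(X \right)} = 2 + \left(\frac{15}{\sqrt{X + X}} + \frac{12}{-33}\right) = 2 + \left(\frac{15}{\sqrt{2 X}} + 12 \left(- \frac{1}{33}\right)\right) = 2 - \left(\frac{4}{11} - \frac{15}{\sqrt{2} \sqrt{X}}\right) = 2 - \left(\frac{4}{11} - 15 \frac{\sqrt{2}}{2 \sqrt{X}}\right) = 2 - \left(\frac{4}{11} - \frac{15 \sqrt{2}}{2 \sqrt{X}}\right) = \frac{18}{11} + \frac{15 \sqrt{2}}{2 \sqrt{X}}$)
$Y{\left(48 \right)} - \left(t + 6\right) d = \left(\frac{18}{11} + \frac{15 \sqrt{2}}{2 \cdot 4 \sqrt{3}}\right) - \left(10 + 6\right) 23 = \left(\frac{18}{11} + \frac{15 \sqrt{2} \frac{\sqrt{3}}{12}}{2}\right) - 16 \cdot 23 = \left(\frac{18}{11} + \frac{5 \sqrt{6}}{8}\right) - 368 = - \frac{4030}{11} + \frac{5 \sqrt{6}}{8}$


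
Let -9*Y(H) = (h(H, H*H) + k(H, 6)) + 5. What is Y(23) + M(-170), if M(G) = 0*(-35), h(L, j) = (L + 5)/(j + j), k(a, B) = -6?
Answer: 515/4761 ≈ 0.10817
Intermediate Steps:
h(L, j) = (5 + L)/(2*j) (h(L, j) = (5 + L)/((2*j)) = (5 + L)*(1/(2*j)) = (5 + L)/(2*j))
M(G) = 0
Y(H) = ⅑ - (5 + H)/(18*H²) (Y(H) = -(((5 + H)/(2*((H*H))) - 6) + 5)/9 = -(((5 + H)/(2*(H²)) - 6) + 5)/9 = -(((5 + H)/(2*H²) - 6) + 5)/9 = -((-6 + (5 + H)/(2*H²)) + 5)/9 = -(-1 + (5 + H)/(2*H²))/9 = ⅑ - (5 + H)/(18*H²))
Y(23) + M(-170) = (1/18)*(-5 - 1*23 + 2*23²)/23² + 0 = (1/18)*(1/529)*(-5 - 23 + 2*529) + 0 = (1/18)*(1/529)*(-5 - 23 + 1058) + 0 = (1/18)*(1/529)*1030 + 0 = 515/4761 + 0 = 515/4761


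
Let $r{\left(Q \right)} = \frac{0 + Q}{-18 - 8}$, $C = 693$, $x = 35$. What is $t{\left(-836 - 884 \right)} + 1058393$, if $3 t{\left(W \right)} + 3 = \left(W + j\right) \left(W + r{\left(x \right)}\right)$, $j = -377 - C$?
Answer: $\frac{34570171}{13} \approx 2.6592 \cdot 10^{6}$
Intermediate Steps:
$j = -1070$ ($j = -377 - 693 = -1070$)
$r{\left(Q \right)} = - \frac{Q}{26}$ ($r{\left(Q \right)} = \frac{Q}{-26} = Q \left(- \frac{1}{26}\right) = - \frac{Q}{26}$)
$t{\left(W \right)} = -1 + \frac{\left(-1070 + W\right) \left(- \frac{35}{26} + W\right)}{3}$ ($t{\left(W \right)} = -1 + \frac{\left(W - 1070\right) \left(W - \frac{35}{26}\right)}{3} = -1 + \frac{\left(-1070 + W\right) \left(W - \frac{35}{26}\right)}{3} = -1 + \frac{\left(-1070 + W\right) \left(- \frac{35}{26} + W\right)}{3}$)
$t{\left(-836 - 884 \right)} + 1058393 = \left(\frac{18686}{39} - \frac{9285 \left(-836 - 884\right)}{26} + \frac{\left(-836 - 884\right)^{2}}{3}\right) + 1058393 = \left(\frac{18686}{39} - - \frac{7985100}{13} + \frac{\left(-1720\right)^{2}}{3}\right) + 1058393 = \left(\frac{18686}{39} + \frac{7985100}{13} + \frac{1}{3} \cdot 2958400\right) + 1058393 = \left(\frac{18686}{39} + \frac{7985100}{13} + \frac{2958400}{3}\right) + 1058393 = \frac{20811062}{13} + 1058393 = \frac{34570171}{13}$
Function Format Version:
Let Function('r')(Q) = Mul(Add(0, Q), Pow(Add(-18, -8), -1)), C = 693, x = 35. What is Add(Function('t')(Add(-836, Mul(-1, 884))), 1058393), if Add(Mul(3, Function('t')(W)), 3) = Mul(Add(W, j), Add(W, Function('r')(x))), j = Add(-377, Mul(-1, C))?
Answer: Rational(34570171, 13) ≈ 2.6592e+6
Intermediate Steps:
j = -1070 (j = Add(-377, Mul(-1, 693)) = Add(-377, -693) = -1070)
Function('r')(Q) = Mul(Rational(-1, 26), Q) (Function('r')(Q) = Mul(Q, Pow(-26, -1)) = Mul(Q, Rational(-1, 26)) = Mul(Rational(-1, 26), Q))
Function('t')(W) = Add(-1, Mul(Rational(1, 3), Add(-1070, W), Add(Rational(-35, 26), W))) (Function('t')(W) = Add(-1, Mul(Rational(1, 3), Mul(Add(W, -1070), Add(W, Mul(Rational(-1, 26), 35))))) = Add(-1, Mul(Rational(1, 3), Mul(Add(-1070, W), Add(W, Rational(-35, 26))))) = Add(-1, Mul(Rational(1, 3), Mul(Add(-1070, W), Add(Rational(-35, 26), W)))) = Add(-1, Mul(Rational(1, 3), Add(-1070, W), Add(Rational(-35, 26), W))))
Add(Function('t')(Add(-836, Mul(-1, 884))), 1058393) = Add(Add(Rational(18686, 39), Mul(Rational(-9285, 26), Add(-836, Mul(-1, 884))), Mul(Rational(1, 3), Pow(Add(-836, Mul(-1, 884)), 2))), 1058393) = Add(Add(Rational(18686, 39), Mul(Rational(-9285, 26), Add(-836, -884)), Mul(Rational(1, 3), Pow(Add(-836, -884), 2))), 1058393) = Add(Add(Rational(18686, 39), Mul(Rational(-9285, 26), -1720), Mul(Rational(1, 3), Pow(-1720, 2))), 1058393) = Add(Add(Rational(18686, 39), Rational(7985100, 13), Mul(Rational(1, 3), 2958400)), 1058393) = Add(Add(Rational(18686, 39), Rational(7985100, 13), Rational(2958400, 3)), 1058393) = Add(Rational(20811062, 13), 1058393) = Rational(34570171, 13)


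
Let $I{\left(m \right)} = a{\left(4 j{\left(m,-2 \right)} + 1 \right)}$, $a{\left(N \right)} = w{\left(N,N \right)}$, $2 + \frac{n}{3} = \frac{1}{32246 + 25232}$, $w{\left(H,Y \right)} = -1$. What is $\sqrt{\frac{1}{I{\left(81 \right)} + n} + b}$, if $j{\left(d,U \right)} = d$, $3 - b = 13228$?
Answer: $\frac{i \sqrt{2140884666478979}}{402343} \approx 115.0 i$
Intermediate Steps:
$b = -13225$ ($b = 3 - 13228 = -13225$)
$n = - \frac{344865}{57478}$ ($n = -6 + \frac{3}{32246 + 25232} = -6 + \frac{3}{57478} = - \frac{344865}{57478} \approx -5.9999$)
$a{\left(N \right)} = -1$
$I{\left(m \right)} = -1$
$\sqrt{\frac{1}{I{\left(81 \right)} + n} + b} = \sqrt{\frac{1}{-1 - \frac{344865}{57478}} - 13225} = \sqrt{\frac{1}{- \frac{402343}{57478}} - 13225} = \sqrt{- \frac{57478}{402343} - 13225} = \sqrt{- \frac{5321043653}{402343}} = \frac{i \sqrt{2140884666478979}}{402343}$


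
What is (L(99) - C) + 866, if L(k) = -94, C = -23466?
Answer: 24238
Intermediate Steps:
(L(99) - C) + 866 = (-94 - 1*(-23466)) + 866 = (-94 + 23466) + 866 = 23372 + 866 = 24238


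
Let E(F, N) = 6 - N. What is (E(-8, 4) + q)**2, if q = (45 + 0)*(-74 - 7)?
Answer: 13271449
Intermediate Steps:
q = -3645 (q = 45*(-81) = -3645)
(E(-8, 4) + q)**2 = ((6 - 1*4) - 3645)**2 = ((6 - 4) - 3645)**2 = (2 - 3645)**2 = (-3643)**2 = 13271449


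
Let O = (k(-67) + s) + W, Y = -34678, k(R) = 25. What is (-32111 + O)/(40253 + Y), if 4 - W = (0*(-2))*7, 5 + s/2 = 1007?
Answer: -30078/5575 ≈ -5.3952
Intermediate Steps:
s = 2004 (s = -10 + 2*1007 = -10 + 2014 = 2004)
W = 4 (W = 4 - 0*(-2)*7 = 4 - 0*7 = 4 - 1*0 = 4 + 0 = 4)
O = 2033 (O = (25 + 2004) + 4 = 2029 + 4 = 2033)
(-32111 + O)/(40253 + Y) = (-32111 + 2033)/(40253 - 34678) = -30078/5575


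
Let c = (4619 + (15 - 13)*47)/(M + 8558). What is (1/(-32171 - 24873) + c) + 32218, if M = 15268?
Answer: 7298121707923/226521724 ≈ 32218.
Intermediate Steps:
c = 1571/7942 (c = (4619 + (15 - 13)*47)/(15268 + 8558) = (4619 + 2*47)/23826 = (4619 + 94)*(1/23826) = 4713*(1/23826) = 1571/7942 ≈ 0.19781)
(1/(-32171 - 24873) + c) + 32218 = (1/(-32171 - 24873) + 1571/7942) + 32218 = (1/(-57044) + 1571/7942) + 32218 = (-1/57044 + 1571/7942) + 32218 = 44804091/226521724 + 32218 = 7298121707923/226521724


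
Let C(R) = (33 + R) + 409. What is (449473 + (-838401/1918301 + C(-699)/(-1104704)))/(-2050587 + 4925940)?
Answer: 952501934291639645/6093318076864130112 ≈ 0.15632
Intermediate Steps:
C(R) = 442 + R
(449473 + (-838401/1918301 + C(-699)/(-1104704)))/(-2050587 + 4925940) = (449473 + (-838401/1918301 + (442 - 699)/(-1104704)))/(-2050587 + 4925940) = (449473 + (-838401*1/1918301 - 257*(-1/1104704)))/2875353 = (449473 + (-838401/1918301 + 257/1104704))*(1/2875353) = (449473 - 925691934947/2119154787904)*(1/2875353) = (952501934291639645/2119154787904)*(1/2875353) = 952501934291639645/6093318076864130112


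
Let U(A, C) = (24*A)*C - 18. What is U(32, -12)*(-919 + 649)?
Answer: 2493180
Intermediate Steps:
U(A, C) = -18 + 24*A*C (U(A, C) = 24*A*C - 18 = -18 + 24*A*C)
U(32, -12)*(-919 + 649) = (-18 + 24*32*(-12))*(-919 + 649) = (-18 - 9216)*(-270) = -9234*(-270) = 2493180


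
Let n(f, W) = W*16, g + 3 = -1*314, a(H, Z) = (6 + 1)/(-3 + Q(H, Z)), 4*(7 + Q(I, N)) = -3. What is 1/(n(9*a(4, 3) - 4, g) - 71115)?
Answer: -1/76187 ≈ -1.3126e-5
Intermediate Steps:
Q(I, N) = -31/4 (Q(I, N) = -7 + (¼)*(-3) = -7 - ¾ = -31/4)
a(H, Z) = -28/43 (a(H, Z) = (6 + 1)/(-3 - 31/4) = 7/(-43/4) = 7*(-4/43) = -28/43)
g = -317 (g = -3 - 1*314 = -3 - 314 = -317)
n(f, W) = 16*W
1/(n(9*a(4, 3) - 4, g) - 71115) = 1/(16*(-317) - 71115) = 1/(-5072 - 71115) = 1/(-76187) = -1/76187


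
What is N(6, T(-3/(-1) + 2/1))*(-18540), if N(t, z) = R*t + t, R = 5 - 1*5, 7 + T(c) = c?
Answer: -111240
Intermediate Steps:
T(c) = -7 + c
R = 0 (R = 5 - 5 = 0)
N(t, z) = t (N(t, z) = 0*t + t = 0 + t = t)
N(6, T(-3/(-1) + 2/1))*(-18540) = 6*(-18540) = -111240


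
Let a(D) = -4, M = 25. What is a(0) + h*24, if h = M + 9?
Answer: 812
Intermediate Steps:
h = 34 (h = 25 + 9 = 34)
a(0) + h*24 = -4 + 34*24 = -4 + 816 = 812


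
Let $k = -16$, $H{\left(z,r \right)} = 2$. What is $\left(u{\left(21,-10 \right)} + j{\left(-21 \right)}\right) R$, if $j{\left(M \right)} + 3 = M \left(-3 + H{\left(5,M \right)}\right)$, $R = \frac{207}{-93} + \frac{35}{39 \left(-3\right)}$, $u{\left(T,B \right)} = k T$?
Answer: $\frac{970748}{1209} \approx 802.93$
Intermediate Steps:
$u{\left(T,B \right)} = - 16 T$
$R = - \frac{9158}{3627}$ ($R = 207 \left(- \frac{1}{93}\right) + \frac{35}{-117} = - \frac{69}{31} + 35 \left(- \frac{1}{117}\right) = - \frac{69}{31} - \frac{35}{117} = - \frac{9158}{3627} \approx -2.525$)
$j{\left(M \right)} = -3 - M$ ($j{\left(M \right)} = -3 + M \left(-3 + 2\right) = -3 + M \left(-1\right) = -3 - M$)
$\left(u{\left(21,-10 \right)} + j{\left(-21 \right)}\right) R = \left(\left(-16\right) 21 - -18\right) \left(- \frac{9158}{3627}\right) = \left(-336 + \left(-3 + 21\right)\right) \left(- \frac{9158}{3627}\right) = \left(-336 + 18\right) \left(- \frac{9158}{3627}\right) = \left(-318\right) \left(- \frac{9158}{3627}\right) = \frac{970748}{1209}$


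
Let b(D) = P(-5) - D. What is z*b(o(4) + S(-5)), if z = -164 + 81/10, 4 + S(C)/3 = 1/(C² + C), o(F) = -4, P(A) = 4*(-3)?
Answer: -120043/200 ≈ -600.21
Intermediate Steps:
P(A) = -12
S(C) = -12 + 3/(C + C²) (S(C) = -12 + 3/(C² + C) = -12 + 3/(C + C²))
z = -1559/10 (z = -164 + 81*(⅒) = -164 + 81/10 = -1559/10 ≈ -155.90)
b(D) = -12 - D
z*b(o(4) + S(-5)) = -1559*(-12 - (-4 + 3*(1 - 4*(-5) - 4*(-5)²)/(-5*(1 - 5))))/10 = -1559*(-12 - (-4 + 3*(-⅕)*(1 + 20 - 4*25)/(-4)))/10 = -1559*(-12 - (-4 + 3*(-⅕)*(-¼)*(1 + 20 - 100)))/10 = -1559*(-12 - (-4 + 3*(-⅕)*(-¼)*(-79)))/10 = -1559*(-12 - (-4 - 237/20))/10 = -1559*(-12 - 1*(-317/20))/10 = -1559*(-12 + 317/20)/10 = -1559/10*77/20 = -120043/200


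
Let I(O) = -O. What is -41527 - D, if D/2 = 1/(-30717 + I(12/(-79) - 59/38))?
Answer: -3829093247055/92207317 ≈ -41527.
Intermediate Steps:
D = -6004/92207317 (D = 2/(-30717 - (12/(-79) - 59/38)) = 2/(-30717 - (12*(-1/79) - 59*1/38)) = 2/(-30717 - (-12/79 - 59/38)) = 2/(-30717 - 1*(-5117/3002)) = 2/(-30717 + 5117/3002) = 2/(-92207317/3002) = 2*(-3002/92207317) = -6004/92207317 ≈ -6.5114e-5)
-41527 - D = -41527 - 1*(-6004/92207317) = -41527 + 6004/92207317 = -3829093247055/92207317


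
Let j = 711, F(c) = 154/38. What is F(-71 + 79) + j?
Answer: 13586/19 ≈ 715.05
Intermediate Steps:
F(c) = 77/19 (F(c) = 154*(1/38) = 77/19)
F(-71 + 79) + j = 77/19 + 711 = 13586/19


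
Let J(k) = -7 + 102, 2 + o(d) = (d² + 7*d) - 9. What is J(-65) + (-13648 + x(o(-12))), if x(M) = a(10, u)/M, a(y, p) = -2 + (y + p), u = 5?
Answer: -664084/49 ≈ -13553.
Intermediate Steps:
a(y, p) = -2 + p + y (a(y, p) = -2 + (p + y) = -2 + p + y)
o(d) = -11 + d² + 7*d (o(d) = -2 + ((d² + 7*d) - 9) = -2 + (-9 + d² + 7*d) = -11 + d² + 7*d)
x(M) = 13/M (x(M) = (-2 + 5 + 10)/M = 13/M)
J(k) = 95
J(-65) + (-13648 + x(o(-12))) = 95 + (-13648 + 13/(-11 + (-12)² + 7*(-12))) = 95 + (-13648 + 13/(-11 + 144 - 84)) = 95 + (-13648 + 13/49) = 95 - 668739/49 = -664084/49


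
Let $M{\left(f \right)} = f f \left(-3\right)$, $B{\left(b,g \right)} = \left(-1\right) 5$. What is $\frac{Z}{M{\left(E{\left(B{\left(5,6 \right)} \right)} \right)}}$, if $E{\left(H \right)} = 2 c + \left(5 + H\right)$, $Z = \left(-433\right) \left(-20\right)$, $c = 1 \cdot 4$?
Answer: $- \frac{2165}{48} \approx -45.104$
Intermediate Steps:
$c = 4$
$B{\left(b,g \right)} = -5$
$Z = 8660$
$E{\left(H \right)} = 13 + H$ ($E{\left(H \right)} = 2 \cdot 4 + \left(5 + H\right) = 8 + \left(5 + H\right) = 13 + H$)
$M{\left(f \right)} = - 3 f^{2}$ ($M{\left(f \right)} = f^{2} \left(-3\right) = - 3 f^{2}$)
$\frac{Z}{M{\left(E{\left(B{\left(5,6 \right)} \right)} \right)}} = \frac{8660}{\left(-3\right) \left(13 - 5\right)^{2}} = \frac{8660}{\left(-3\right) 8^{2}} = \frac{8660}{\left(-3\right) 64} = \frac{8660}{-192} = 8660 \left(- \frac{1}{192}\right) = - \frac{2165}{48}$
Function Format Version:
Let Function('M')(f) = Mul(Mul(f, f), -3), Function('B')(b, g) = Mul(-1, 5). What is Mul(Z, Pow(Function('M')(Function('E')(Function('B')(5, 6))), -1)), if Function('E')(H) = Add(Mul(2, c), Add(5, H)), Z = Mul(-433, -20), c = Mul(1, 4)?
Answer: Rational(-2165, 48) ≈ -45.104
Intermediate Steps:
c = 4
Function('B')(b, g) = -5
Z = 8660
Function('E')(H) = Add(13, H) (Function('E')(H) = Add(Mul(2, 4), Add(5, H)) = Add(8, Add(5, H)) = Add(13, H))
Function('M')(f) = Mul(-3, Pow(f, 2)) (Function('M')(f) = Mul(Pow(f, 2), -3) = Mul(-3, Pow(f, 2)))
Mul(Z, Pow(Function('M')(Function('E')(Function('B')(5, 6))), -1)) = Mul(8660, Pow(Mul(-3, Pow(Add(13, -5), 2)), -1)) = Mul(8660, Pow(Mul(-3, Pow(8, 2)), -1)) = Mul(8660, Pow(Mul(-3, 64), -1)) = Mul(8660, Pow(-192, -1)) = Mul(8660, Rational(-1, 192)) = Rational(-2165, 48)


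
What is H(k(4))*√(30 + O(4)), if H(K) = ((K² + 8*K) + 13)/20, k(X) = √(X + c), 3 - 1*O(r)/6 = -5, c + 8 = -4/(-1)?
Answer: 13*√78/20 ≈ 5.7406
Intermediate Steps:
c = -4 (c = -8 - 4/(-1) = -8 - 4*(-1) = -8 + 4 = -4)
O(r) = 48 (O(r) = 18 - 6*(-5) = 18 + 30 = 48)
k(X) = √(-4 + X) (k(X) = √(X - 4) = √(-4 + X))
H(K) = 13/20 + K²/20 + 2*K/5 (H(K) = (13 + K² + 8*K)*(1/20) = 13/20 + K²/20 + 2*K/5)
H(k(4))*√(30 + O(4)) = (13/20 + (√(-4 + 4))²/20 + 2*√(-4 + 4)/5)*√(30 + 48) = (13/20 + (√0)²/20 + 2*√0/5)*√78 = (13/20 + (1/20)*0² + (⅖)*0)*√78 = (13/20 + (1/20)*0 + 0)*√78 = (13/20 + 0 + 0)*√78 = 13*√78/20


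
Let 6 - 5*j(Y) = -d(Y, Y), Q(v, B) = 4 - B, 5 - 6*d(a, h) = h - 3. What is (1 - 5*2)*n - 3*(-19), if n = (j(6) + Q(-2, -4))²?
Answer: -17896/25 ≈ -715.84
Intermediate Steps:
d(a, h) = 4/3 - h/6 (d(a, h) = ⅚ - (h - 3)/6 = ⅚ - (-3 + h)/6 = ⅚ + (½ - h/6) = 4/3 - h/6)
j(Y) = 22/15 - Y/30 (j(Y) = 6/5 - (-1)*(4/3 - Y/6)/5 = 6/5 - (-4/3 + Y/6)/5 = 6/5 + (4/15 - Y/30) = 22/15 - Y/30)
n = 19321/225 (n = ((22/15 - 1/30*6) + (4 - 1*(-4)))² = ((22/15 - ⅕) + (4 + 4))² = (19/15 + 8)² = (139/15)² = 19321/225 ≈ 85.871)
(1 - 5*2)*n - 3*(-19) = (1 - 5*2)*(19321/225) - 3*(-19) = (1 - 10)*(19321/225) + 57 = -9*19321/225 + 57 = -19321/25 + 57 = -17896/25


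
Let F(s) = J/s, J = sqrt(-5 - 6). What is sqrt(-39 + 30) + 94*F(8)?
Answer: I*(12 + 47*sqrt(11))/4 ≈ 41.97*I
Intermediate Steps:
J = I*sqrt(11) (J = sqrt(-11) = I*sqrt(11) ≈ 3.3166*I)
F(s) = I*sqrt(11)/s (F(s) = (I*sqrt(11))/s = I*sqrt(11)/s)
sqrt(-39 + 30) + 94*F(8) = sqrt(-39 + 30) + 94*(I*sqrt(11)/8) = sqrt(-9) + 94*(I*sqrt(11)*(1/8)) = 3*I + 94*(I*sqrt(11)/8) = 3*I + 47*I*sqrt(11)/4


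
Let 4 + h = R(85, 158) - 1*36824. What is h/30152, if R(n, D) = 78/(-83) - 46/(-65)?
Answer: -24836039/20333755 ≈ -1.2214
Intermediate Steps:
R(n, D) = -1252/5395 (R(n, D) = 78*(-1/83) - 46*(-1/65) = -78/83 + 46/65 = -1252/5395)
h = -198688312/5395 (h = -4 + (-1252/5395 - 1*36824) = -4 + (-1252/5395 - 36824) = -4 - 198666732/5395 = -198688312/5395 ≈ -36828.)
h/30152 = -198688312/5395/30152 = -198688312/5395*1/30152 = -24836039/20333755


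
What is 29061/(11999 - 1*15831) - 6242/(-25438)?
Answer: -357667187/48739208 ≈ -7.3384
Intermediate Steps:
29061/(11999 - 1*15831) - 6242/(-25438) = 29061/(11999 - 15831) - 6242*(-1/25438) = 29061/(-3832) + 3121/12719 = 29061*(-1/3832) + 3121/12719 = -29061/3832 + 3121/12719 = -357667187/48739208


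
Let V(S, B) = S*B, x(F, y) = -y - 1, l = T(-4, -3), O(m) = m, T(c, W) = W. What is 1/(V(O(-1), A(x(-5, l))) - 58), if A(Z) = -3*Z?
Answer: -1/52 ≈ -0.019231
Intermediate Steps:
l = -3
x(F, y) = -1 - y
V(S, B) = B*S
1/(V(O(-1), A(x(-5, l))) - 58) = 1/(-3*(-1 - 1*(-3))*(-1) - 58) = 1/(-3*(-1 + 3)*(-1) - 58) = 1/(-3*2*(-1) - 58) = 1/(-6*(-1) - 58) = 1/(6 - 58) = 1/(-52) = -1/52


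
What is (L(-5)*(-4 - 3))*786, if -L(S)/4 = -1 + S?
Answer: -132048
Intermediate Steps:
L(S) = 4 - 4*S (L(S) = -4*(-1 + S) = 4 - 4*S)
(L(-5)*(-4 - 3))*786 = ((4 - 4*(-5))*(-4 - 3))*786 = ((4 + 20)*(-7))*786 = (24*(-7))*786 = -168*786 = -132048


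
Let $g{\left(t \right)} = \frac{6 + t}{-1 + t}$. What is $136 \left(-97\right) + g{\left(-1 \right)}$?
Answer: $- \frac{26389}{2} \approx -13195.0$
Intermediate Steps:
$g{\left(t \right)} = \frac{6 + t}{-1 + t}$
$136 \left(-97\right) + g{\left(-1 \right)} = 136 \left(-97\right) + \frac{6 - 1}{-1 - 1} = -13192 + \frac{1}{-2} \cdot 5 = -13192 - \frac{5}{2} = - \frac{26389}{2}$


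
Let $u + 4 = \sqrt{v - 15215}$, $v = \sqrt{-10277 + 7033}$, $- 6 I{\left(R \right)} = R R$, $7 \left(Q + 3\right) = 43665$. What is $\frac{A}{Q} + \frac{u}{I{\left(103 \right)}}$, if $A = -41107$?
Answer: $- \frac{3051681685}{463019196} - \frac{6 \sqrt{-15215 + 2 i \sqrt{811}}}{10609} \approx -6.591 - 0.069761 i$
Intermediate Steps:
$Q = \frac{43644}{7}$ ($Q = -3 + \frac{1}{7} \cdot 43665 = -3 + \frac{43665}{7} = \frac{43644}{7} \approx 6234.9$)
$I{\left(R \right)} = - \frac{R^{2}}{6}$ ($I{\left(R \right)} = - \frac{R R}{6} = - \frac{R^{2}}{6}$)
$v = 2 i \sqrt{811}$ ($v = \sqrt{-3244} = 2 i \sqrt{811} \approx 56.956 i$)
$u = -4 + \sqrt{-15215 + 2 i \sqrt{811}}$ ($u = -4 + \sqrt{2 i \sqrt{811} - 15215} = -4 + \sqrt{-15215 + 2 i \sqrt{811}} \approx -3.7691 + 123.35 i$)
$\frac{A}{Q} + \frac{u}{I{\left(103 \right)}} = - \frac{41107}{\frac{43644}{7}} + \frac{-4 + \sqrt{-15215 + 2 i \sqrt{811}}}{\left(- \frac{1}{6}\right) 103^{2}} = \left(-41107\right) \frac{7}{43644} + \frac{-4 + \sqrt{-15215 + 2 i \sqrt{811}}}{\left(- \frac{1}{6}\right) 10609} = - \frac{287749}{43644} + \frac{-4 + \sqrt{-15215 + 2 i \sqrt{811}}}{- \frac{10609}{6}} = - \frac{287749}{43644} + \left(-4 + \sqrt{-15215 + 2 i \sqrt{811}}\right) \left(- \frac{6}{10609}\right) = - \frac{287749}{43644} + \left(\frac{24}{10609} - \frac{6 \sqrt{-15215 + 2 i \sqrt{811}}}{10609}\right) = - \frac{3051681685}{463019196} - \frac{6 \sqrt{-15215 + 2 i \sqrt{811}}}{10609}$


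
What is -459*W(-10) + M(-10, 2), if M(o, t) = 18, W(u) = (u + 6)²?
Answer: -7326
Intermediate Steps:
W(u) = (6 + u)²
-459*W(-10) + M(-10, 2) = -459*(6 - 10)² + 18 = -459*(-4)² + 18 = -459*16 + 18 = -7344 + 18 = -7326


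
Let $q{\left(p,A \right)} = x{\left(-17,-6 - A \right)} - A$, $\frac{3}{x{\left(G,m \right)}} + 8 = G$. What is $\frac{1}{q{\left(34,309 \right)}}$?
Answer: $- \frac{25}{7728} \approx -0.003235$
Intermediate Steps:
$x{\left(G,m \right)} = \frac{3}{-8 + G}$
$q{\left(p,A \right)} = - \frac{3}{25} - A$ ($q{\left(p,A \right)} = \frac{3}{-8 - 17} - A = \frac{3}{-25} - A = 3 \left(- \frac{1}{25}\right) - A = - \frac{3}{25} - A$)
$\frac{1}{q{\left(34,309 \right)}} = \frac{1}{- \frac{3}{25} - 309} = \frac{1}{- \frac{7728}{25}} = - \frac{25}{7728}$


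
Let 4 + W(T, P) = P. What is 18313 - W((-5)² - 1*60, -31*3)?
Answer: 18410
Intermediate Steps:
W(T, P) = -4 + P
18313 - W((-5)² - 1*60, -31*3) = 18313 - (-4 - 31*3) = 18313 - (-4 - 93) = 18313 - 1*(-97) = 18313 + 97 = 18410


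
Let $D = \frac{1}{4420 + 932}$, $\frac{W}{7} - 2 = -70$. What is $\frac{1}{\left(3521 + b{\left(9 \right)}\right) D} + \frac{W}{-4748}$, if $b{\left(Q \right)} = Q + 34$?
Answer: $\frac{564745}{352539} \approx 1.6019$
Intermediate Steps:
$b{\left(Q \right)} = 34 + Q$
$W = -476$ ($W = 14 + 7 \left(-70\right) = 14 - 490 = -476$)
$D = \frac{1}{5352} \approx 0.00018685$
$\frac{1}{\left(3521 + b{\left(9 \right)}\right) D} + \frac{W}{-4748} = \frac{\frac{1}{\frac{1}{5352}}}{3521 + \left(34 + 9\right)} - \frac{476}{-4748} = \frac{1}{3521 + 43} \cdot 5352 - - \frac{119}{1187} = \frac{1}{3564} \cdot 5352 + \frac{119}{1187} = \frac{446}{297} + \frac{119}{1187} = \frac{564745}{352539}$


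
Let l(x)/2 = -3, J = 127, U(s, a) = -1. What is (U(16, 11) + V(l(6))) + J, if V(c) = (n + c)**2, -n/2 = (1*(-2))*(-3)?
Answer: 450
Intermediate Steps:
n = -12 (n = -2*1*(-2)*(-3) = -(-4)*(-3) = -2*6 = -12)
l(x) = -6 (l(x) = 2*(-3) = -6)
V(c) = (-12 + c)**2
(U(16, 11) + V(l(6))) + J = (-1 + (-12 - 6)**2) + 127 = (-1 + (-18)**2) + 127 = (-1 + 324) + 127 = 323 + 127 = 450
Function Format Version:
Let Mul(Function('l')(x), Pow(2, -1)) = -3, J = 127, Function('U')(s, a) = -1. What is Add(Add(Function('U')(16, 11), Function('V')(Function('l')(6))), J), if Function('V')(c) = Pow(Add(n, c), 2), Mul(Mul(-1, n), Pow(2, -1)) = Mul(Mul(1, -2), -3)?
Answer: 450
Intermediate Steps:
n = -12 (n = Mul(-2, Mul(Mul(1, -2), -3)) = Mul(-2, Mul(-2, -3)) = Mul(-2, 6) = -12)
Function('l')(x) = -6 (Function('l')(x) = Mul(2, -3) = -6)
Function('V')(c) = Pow(Add(-12, c), 2)
Add(Add(Function('U')(16, 11), Function('V')(Function('l')(6))), J) = Add(Add(-1, Pow(Add(-12, -6), 2)), 127) = Add(Add(-1, Pow(-18, 2)), 127) = Add(Add(-1, 324), 127) = Add(323, 127) = 450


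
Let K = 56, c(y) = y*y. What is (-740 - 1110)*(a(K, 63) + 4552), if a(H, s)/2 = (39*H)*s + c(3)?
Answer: -517544900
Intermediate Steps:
c(y) = y**2
a(H, s) = 18 + 78*H*s (a(H, s) = 2*((39*H)*s + 3**2) = 2*(39*H*s + 9) = 2*(9 + 39*H*s) = 18 + 78*H*s)
(-740 - 1110)*(a(K, 63) + 4552) = (-740 - 1110)*((18 + 78*56*63) + 4552) = -1850*((18 + 275184) + 4552) = -1850*(275202 + 4552) = -1850*279754 = -517544900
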